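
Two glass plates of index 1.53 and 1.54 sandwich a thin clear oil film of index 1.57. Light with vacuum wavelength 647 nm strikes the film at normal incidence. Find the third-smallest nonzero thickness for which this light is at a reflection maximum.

515 nm

Ray reflecting at the top interface goes from n = 1.53 toward n = 1.57: a half-wave phase shift.
Ray reflecting at the bottom interface goes from n = 1.57 toward n = 1.54: no phase shift.
Net: one phase inversion between the two reflected rays.
For strong reflection here: 2 n t = (m + ½) λ.
The third-smallest nonzero thickness corresponds to m = 2: t = (m + ½) λ / (2 n) = 2.50 × 647 / (2 × 1.57) = 515 nm.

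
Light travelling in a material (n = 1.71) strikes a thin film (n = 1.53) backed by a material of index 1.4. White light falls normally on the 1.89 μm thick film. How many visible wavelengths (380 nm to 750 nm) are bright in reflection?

At the upper boundary (n = 1.71 to n = 1.53) the reflected ray undergoes no phase shift.
Bottom surface (1.53 → 1.4): reflection off a lower-index medium gives no phase shift.
The two reflections carry the same phase change, so no net offset.
With no net inversion, constructive interference in reflection requires 2 n t = m λ.
λ = 2 n t / m = 5783 / m nm.
m=7: 826 nm (IR); m=8: 723 nm (visible); m=9: 643 nm (visible); m=10: 578 nm (visible); m=11: 526 nm (visible); m=12: 482 nm (visible); m=13: 445 nm (visible); m=14: 413 nm (visible); m=15: 386 nm (visible); m=16: 361 nm (UV).

8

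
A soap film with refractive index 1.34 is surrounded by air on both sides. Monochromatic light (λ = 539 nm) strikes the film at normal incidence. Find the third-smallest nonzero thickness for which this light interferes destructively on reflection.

603 nm

Ray reflecting at the top interface goes from n = 1.0 toward n = 1.34: a half-wave phase shift.
At the lower boundary (n = 1.34 to n = 1.0) the reflected ray undergoes no phase shift.
Exactly one π shift → a net half-wave offset.
For dark reflection here: 2 n t = m λ.
The third-smallest nonzero thickness corresponds to m = 3: t = m λ / (2 n) = 3.00 × 539 / (2 × 1.34) = 603 nm.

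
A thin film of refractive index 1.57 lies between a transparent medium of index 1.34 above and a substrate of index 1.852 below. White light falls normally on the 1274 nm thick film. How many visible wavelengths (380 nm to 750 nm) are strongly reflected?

At the upper boundary (n = 1.34 to n = 1.57) the reflected ray undergoes a half-wave phase shift.
At the lower boundary (n = 1.57 to n = 1.852) the reflected ray undergoes a half-wave phase shift.
Net: no relative phase inversion (both shifts match).
So the condition for constructive reflection is 2 n t = m λ.
λ = 2 n t / m = 4000 / m nm.
m=5: 800 nm (IR); m=6: 667 nm (visible); m=7: 571 nm (visible); m=8: 500 nm (visible); m=9: 444 nm (visible); m=10: 400 nm (visible); m=11: 364 nm (UV).

5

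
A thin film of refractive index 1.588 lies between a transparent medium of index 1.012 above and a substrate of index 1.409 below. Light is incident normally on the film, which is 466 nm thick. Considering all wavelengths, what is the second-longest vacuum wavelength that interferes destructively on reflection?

At the upper boundary (n = 1.012 to n = 1.588) the reflected ray undergoes a half-wave phase shift.
At the lower boundary (n = 1.588 to n = 1.409) the reflected ray undergoes no phase shift.
Net: one phase inversion between the two reflected rays.
For weak reflection here: 2 n t = m λ.
λ = 2 n t / m. The second-longest wavelength is m = 2: λ = 2 × 1.588 × 466 / 2.00 = 740 nm.

740 nm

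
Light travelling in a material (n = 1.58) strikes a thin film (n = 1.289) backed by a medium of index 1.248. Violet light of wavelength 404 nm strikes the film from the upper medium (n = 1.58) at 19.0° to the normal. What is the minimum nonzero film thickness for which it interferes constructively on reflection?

Top surface (1.58 → 1.289): reflection off a lower-index medium gives no phase shift.
Bottom surface (1.289 → 1.248): reflection off a lower-index medium gives no phase shift.
Zero or two π shifts → no net half-wave offset.
With no net inversion, constructive interference in reflection requires 2 n t cos θ_r = m λ.
Snell's law: 1.58 sin 19.0° = 1.289 sin θ_r → sin θ_r = 0.399, cos θ_r = 0.917.
Minimum nonzero at m = 1: t = λ / (2 n cos θ_r) = 404 / (2 × 1.289 × 0.917) = 171 nm.

171 nm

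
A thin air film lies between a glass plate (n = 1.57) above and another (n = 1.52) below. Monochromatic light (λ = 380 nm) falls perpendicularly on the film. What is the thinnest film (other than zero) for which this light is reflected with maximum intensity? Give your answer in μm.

Top surface (1.57 → 1.0): reflection off a lower-index medium gives no phase shift.
Ray reflecting at the bottom interface goes from n = 1.0 toward n = 1.52: a half-wave phase shift.
Net: one phase inversion between the two reflected rays.
With one net inversion, constructive interference in reflection requires 2 n t = (m + ½) λ.
Minimum at m = 0: t = λ / (4 n) = 380 / (4 × 1.0) = 95.0 nm.

0.0950 μm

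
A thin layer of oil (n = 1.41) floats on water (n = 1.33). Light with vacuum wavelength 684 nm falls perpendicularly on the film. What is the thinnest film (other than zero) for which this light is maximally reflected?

121 nm

At the upper boundary (n = 1.0 to n = 1.41) the reflected ray undergoes a half-wave phase shift.
At the lower boundary (n = 1.41 to n = 1.33) the reflected ray undergoes no phase shift.
Exactly one π shift → a net half-wave offset.
For strong reflection here: 2 n t = (m + ½) λ.
Minimum at m = 0: t = λ / (4 n) = 684 / (4 × 1.41) = 121 nm.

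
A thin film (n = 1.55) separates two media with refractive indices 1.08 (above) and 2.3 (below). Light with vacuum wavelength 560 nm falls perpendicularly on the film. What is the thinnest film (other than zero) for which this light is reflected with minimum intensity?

Top surface (1.08 → 1.55): reflection off a higher-index medium gives a half-wave phase shift.
Ray reflecting at the bottom interface goes from n = 1.55 toward n = 2.3: a half-wave phase shift.
Zero or two π shifts → no net half-wave offset.
With no net inversion, destructive interference in reflection requires 2 n t = (m + ½) λ.
Minimum at m = 0: t = λ / (4 n) = 560 / (4 × 1.55) = 90.3 nm.

90.3 nm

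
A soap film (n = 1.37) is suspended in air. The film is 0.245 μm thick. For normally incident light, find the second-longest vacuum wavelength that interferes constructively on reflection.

Ray reflecting at the top interface goes from n = 1.0 toward n = 1.37: a half-wave phase shift.
Bottom surface (1.37 → 1.0): reflection off a lower-index medium gives no phase shift.
Exactly one π shift → a net half-wave offset.
With one net inversion, constructive interference in reflection requires 2 n t = (m + ½) λ.
λ = 2 n t / (m + ½). The second-longest wavelength is m = 1: λ = 2 × 1.37 × 245 / 1.50 = 448 nm.

448 nm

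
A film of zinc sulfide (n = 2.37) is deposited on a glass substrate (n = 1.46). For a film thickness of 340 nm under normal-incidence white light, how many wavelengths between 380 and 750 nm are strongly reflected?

Ray reflecting at the top interface goes from n = 1.0 toward n = 2.37: a half-wave phase shift.
Bottom surface (2.37 → 1.46): reflection off a lower-index medium gives no phase shift.
Exactly one π shift → a net half-wave offset.
So the condition for constructive reflection is 2 n t = (m + ½) λ.
λ = 2 n t / (m + ½) = 1612 / (m + ½) nm.
m=1: 1074 nm (IR); m=2: 645 nm (visible); m=3: 460 nm (visible); m=4: 358 nm (UV).

2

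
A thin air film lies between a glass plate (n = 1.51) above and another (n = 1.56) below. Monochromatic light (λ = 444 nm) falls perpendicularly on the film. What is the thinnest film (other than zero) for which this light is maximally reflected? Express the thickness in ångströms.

Ray reflecting at the top interface goes from n = 1.51 toward n = 1.0: no phase shift.
Bottom surface (1.0 → 1.56): reflection off a higher-index medium gives a half-wave phase shift.
The two reflections differ by half a wavelength.
With one net inversion, constructive interference in reflection requires 2 n t = (m + ½) λ.
Minimum at m = 0: t = λ / (4 n) = 444 / (4 × 1.0) = 111 nm.

1110 Å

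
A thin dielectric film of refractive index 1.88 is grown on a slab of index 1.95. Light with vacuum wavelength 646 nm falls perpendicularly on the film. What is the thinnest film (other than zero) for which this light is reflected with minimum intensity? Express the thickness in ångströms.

Ray reflecting at the top interface goes from n = 1.0 toward n = 1.88: a half-wave phase shift.
Bottom surface (1.88 → 1.95): reflection off a higher-index medium gives a half-wave phase shift.
The two reflections carry the same phase change, so no net offset.
So the condition for destructive reflection is 2 n t = (m + ½) λ.
Minimum at m = 0: t = λ / (4 n) = 646 / (4 × 1.88) = 85.9 nm.

859 Å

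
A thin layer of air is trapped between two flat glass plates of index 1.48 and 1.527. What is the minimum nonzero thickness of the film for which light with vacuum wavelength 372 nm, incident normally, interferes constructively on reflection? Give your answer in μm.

At the upper boundary (n = 1.48 to n = 1.0) the reflected ray undergoes no phase shift.
Ray reflecting at the bottom interface goes from n = 1.0 toward n = 1.527: a half-wave phase shift.
Exactly one π shift → a net half-wave offset.
With one net inversion, constructive interference in reflection requires 2 n t = (m + ½) λ.
Minimum at m = 0: t = λ / (4 n) = 372 / (4 × 1.0) = 93.0 nm.

0.0930 μm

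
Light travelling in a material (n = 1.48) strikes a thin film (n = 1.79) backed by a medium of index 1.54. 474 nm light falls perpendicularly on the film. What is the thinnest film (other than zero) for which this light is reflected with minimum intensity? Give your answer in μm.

0.132 μm

Ray reflecting at the top interface goes from n = 1.48 toward n = 1.79: a half-wave phase shift.
Ray reflecting at the bottom interface goes from n = 1.79 toward n = 1.54: no phase shift.
Net: one phase inversion between the two reflected rays.
For weak reflection here: 2 n t = m λ.
Minimum nonzero at m = 1: t = λ / (2 n) = 474 / (2 × 1.79) = 132 nm.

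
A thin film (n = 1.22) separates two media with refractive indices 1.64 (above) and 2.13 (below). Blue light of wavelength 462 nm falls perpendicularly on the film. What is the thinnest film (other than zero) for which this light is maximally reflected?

94.7 nm

At the upper boundary (n = 1.64 to n = 1.22) the reflected ray undergoes no phase shift.
At the lower boundary (n = 1.22 to n = 2.13) the reflected ray undergoes a half-wave phase shift.
Net: one phase inversion between the two reflected rays.
With one net inversion, constructive interference in reflection requires 2 n t = (m + ½) λ.
Minimum at m = 0: t = λ / (4 n) = 462 / (4 × 1.22) = 94.7 nm.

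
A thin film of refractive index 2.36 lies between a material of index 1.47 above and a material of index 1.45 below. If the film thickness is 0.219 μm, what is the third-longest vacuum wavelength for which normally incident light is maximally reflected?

413 nm

Ray reflecting at the top interface goes from n = 1.47 toward n = 2.36: a half-wave phase shift.
Bottom surface (2.36 → 1.45): reflection off a lower-index medium gives no phase shift.
The two reflections differ by half a wavelength.
With one net inversion, constructive interference in reflection requires 2 n t = (m + ½) λ.
λ = 2 n t / (m + ½). The third-longest wavelength is m = 2: λ = 2 × 2.36 × 219 / 2.50 = 413 nm.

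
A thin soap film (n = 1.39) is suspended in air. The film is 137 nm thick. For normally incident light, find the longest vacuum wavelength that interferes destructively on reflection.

Top surface (1.0 → 1.39): reflection off a higher-index medium gives a half-wave phase shift.
At the lower boundary (n = 1.39 to n = 1.0) the reflected ray undergoes no phase shift.
Exactly one π shift → a net half-wave offset.
For weak reflection here: 2 n t = m λ.
λ = 2 n t / m. The longest wavelength is m = 1: λ = 2 × 1.39 × 137 / 1.00 = 381 nm.

381 nm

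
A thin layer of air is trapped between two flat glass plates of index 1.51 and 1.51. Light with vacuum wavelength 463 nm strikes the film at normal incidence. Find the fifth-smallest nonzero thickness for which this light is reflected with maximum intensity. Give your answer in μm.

1.04 μm

Top surface (1.51 → 1.0): reflection off a lower-index medium gives no phase shift.
Ray reflecting at the bottom interface goes from n = 1.0 toward n = 1.51: a half-wave phase shift.
Net: one phase inversion between the two reflected rays.
For bright reflection here: 2 n t = (m + ½) λ.
The fifth-smallest nonzero thickness corresponds to m = 4: t = (m + ½) λ / (2 n) = 4.50 × 463 / (2 × 1.0) = 1042 nm.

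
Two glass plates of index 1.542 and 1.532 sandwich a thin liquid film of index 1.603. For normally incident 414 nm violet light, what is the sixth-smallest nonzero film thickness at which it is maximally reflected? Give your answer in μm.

0.710 μm

Ray reflecting at the top interface goes from n = 1.542 toward n = 1.603: a half-wave phase shift.
At the lower boundary (n = 1.603 to n = 1.532) the reflected ray undergoes no phase shift.
Net: one phase inversion between the two reflected rays.
For maximum reflection here: 2 n t = (m + ½) λ.
The sixth-smallest nonzero thickness corresponds to m = 5: t = (m + ½) λ / (2 n) = 5.50 × 414 / (2 × 1.603) = 710 nm.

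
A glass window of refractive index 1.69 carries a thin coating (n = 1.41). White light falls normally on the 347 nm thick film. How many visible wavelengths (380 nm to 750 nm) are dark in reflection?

Ray reflecting at the top interface goes from n = 1.0 toward n = 1.41: a half-wave phase shift.
At the lower boundary (n = 1.41 to n = 1.69) the reflected ray undergoes a half-wave phase shift.
Zero or two π shifts → no net half-wave offset.
With no net inversion, destructive interference in reflection requires 2 n t = (m + ½) λ.
λ = 2 n t / (m + ½) = 979 / (m + ½) nm.
m=0: 1957 nm (IR); m=1: 652 nm (visible); m=2: 391 nm (visible); m=3: 280 nm (UV).

2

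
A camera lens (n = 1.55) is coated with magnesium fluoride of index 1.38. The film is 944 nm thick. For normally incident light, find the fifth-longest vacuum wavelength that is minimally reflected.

579 nm

Top surface (1.0 → 1.38): reflection off a higher-index medium gives a half-wave phase shift.
Ray reflecting at the bottom interface goes from n = 1.38 toward n = 1.55: a half-wave phase shift.
Net: no relative phase inversion (both shifts match).
For minimum reflection here: 2 n t = (m + ½) λ.
λ = 2 n t / (m + ½). The fifth-longest wavelength is m = 4: λ = 2 × 1.38 × 944 / 4.50 = 579 nm.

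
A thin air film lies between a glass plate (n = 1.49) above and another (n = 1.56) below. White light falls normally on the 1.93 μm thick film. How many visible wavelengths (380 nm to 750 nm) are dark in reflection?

Top surface (1.49 → 1.0): reflection off a lower-index medium gives no phase shift.
Bottom surface (1.0 → 1.56): reflection off a higher-index medium gives a half-wave phase shift.
The two reflections differ by half a wavelength.
So the condition for destructive reflection is 2 n t = m λ.
λ = 2 n t / m = 3860 / m nm.
m=5: 772 nm (IR); m=6: 643 nm (visible); m=7: 551 nm (visible); m=8: 483 nm (visible); m=9: 429 nm (visible); m=10: 386 nm (visible); m=11: 351 nm (UV).

5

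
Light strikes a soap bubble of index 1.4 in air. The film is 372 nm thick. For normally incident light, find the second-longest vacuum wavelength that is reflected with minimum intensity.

521 nm

Top surface (1.0 → 1.4): reflection off a higher-index medium gives a half-wave phase shift.
At the lower boundary (n = 1.4 to n = 1.0) the reflected ray undergoes no phase shift.
Exactly one π shift → a net half-wave offset.
For dark reflection here: 2 n t = m λ.
λ = 2 n t / m. The second-longest wavelength is m = 2: λ = 2 × 1.4 × 372 / 2.00 = 521 nm.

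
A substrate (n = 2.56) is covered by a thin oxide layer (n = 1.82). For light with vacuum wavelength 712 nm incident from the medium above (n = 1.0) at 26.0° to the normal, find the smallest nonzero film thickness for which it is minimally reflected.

101 nm

Top surface (1.0 → 1.82): reflection off a higher-index medium gives a half-wave phase shift.
At the lower boundary (n = 1.82 to n = 2.56) the reflected ray undergoes a half-wave phase shift.
The two reflections carry the same phase change, so no net offset.
For weak reflection here: 2 n t cos θ_r = (m + ½) λ.
Snell's law: 1.0 sin 26.0° = 1.82 sin θ_r → sin θ_r = 0.241, cos θ_r = 0.971.
Minimum at m = 0: t = λ / (4 n cos θ_r) = 712 / (4 × 1.82 × 0.971) = 101 nm.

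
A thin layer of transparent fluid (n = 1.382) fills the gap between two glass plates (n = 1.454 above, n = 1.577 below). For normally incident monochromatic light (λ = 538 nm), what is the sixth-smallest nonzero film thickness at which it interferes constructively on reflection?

1071 nm

At the upper boundary (n = 1.454 to n = 1.382) the reflected ray undergoes no phase shift.
Bottom surface (1.382 → 1.577): reflection off a higher-index medium gives a half-wave phase shift.
Net: one phase inversion between the two reflected rays.
So the condition for constructive reflection is 2 n t = (m + ½) λ.
The sixth-smallest nonzero thickness corresponds to m = 5: t = (m + ½) λ / (2 n) = 5.50 × 538 / (2 × 1.382) = 1071 nm.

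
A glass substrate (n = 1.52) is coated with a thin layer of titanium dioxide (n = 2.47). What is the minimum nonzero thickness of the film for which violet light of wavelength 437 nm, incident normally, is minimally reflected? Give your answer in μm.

At the upper boundary (n = 1.0 to n = 2.47) the reflected ray undergoes a half-wave phase shift.
Bottom surface (2.47 → 1.52): reflection off a lower-index medium gives no phase shift.
Exactly one π shift → a net half-wave offset.
For dark reflection here: 2 n t = m λ.
Minimum nonzero at m = 1: t = λ / (2 n) = 437 / (2 × 2.47) = 88.5 nm.

0.0885 μm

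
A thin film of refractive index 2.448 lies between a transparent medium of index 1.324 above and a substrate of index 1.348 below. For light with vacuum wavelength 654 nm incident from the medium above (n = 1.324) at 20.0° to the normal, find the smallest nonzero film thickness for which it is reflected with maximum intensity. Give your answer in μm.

0.0680 μm

Top surface (1.324 → 2.448): reflection off a higher-index medium gives a half-wave phase shift.
Ray reflecting at the bottom interface goes from n = 2.448 toward n = 1.348: no phase shift.
Exactly one π shift → a net half-wave offset.
With one net inversion, constructive interference in reflection requires 2 n t cos θ_r = (m + ½) λ.
Snell's law: 1.324 sin 20.0° = 2.448 sin θ_r → sin θ_r = 0.185, cos θ_r = 0.983.
Minimum at m = 0: t = λ / (4 n cos θ_r) = 654 / (4 × 2.448 × 0.983) = 68.0 nm.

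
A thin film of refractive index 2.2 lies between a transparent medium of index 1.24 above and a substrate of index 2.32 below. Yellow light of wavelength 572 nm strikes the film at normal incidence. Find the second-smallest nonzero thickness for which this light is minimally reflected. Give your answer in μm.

At the upper boundary (n = 1.24 to n = 2.2) the reflected ray undergoes a half-wave phase shift.
Ray reflecting at the bottom interface goes from n = 2.2 toward n = 2.32: a half-wave phase shift.
Net: no relative phase inversion (both shifts match).
So the condition for destructive reflection is 2 n t = (m + ½) λ.
The second-smallest nonzero thickness corresponds to m = 1: t = (m + ½) λ / (2 n) = 1.50 × 572 / (2 × 2.2) = 195 nm.

0.195 μm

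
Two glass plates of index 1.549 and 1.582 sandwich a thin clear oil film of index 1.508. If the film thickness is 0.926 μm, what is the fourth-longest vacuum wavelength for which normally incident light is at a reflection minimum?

At the upper boundary (n = 1.549 to n = 1.508) the reflected ray undergoes no phase shift.
Ray reflecting at the bottom interface goes from n = 1.508 toward n = 1.582: a half-wave phase shift.
Exactly one π shift → a net half-wave offset.
So the condition for destructive reflection is 2 n t = m λ.
λ = 2 n t / m. The fourth-longest wavelength is m = 4: λ = 2 × 1.508 × 926 / 4.00 = 698 nm.

698 nm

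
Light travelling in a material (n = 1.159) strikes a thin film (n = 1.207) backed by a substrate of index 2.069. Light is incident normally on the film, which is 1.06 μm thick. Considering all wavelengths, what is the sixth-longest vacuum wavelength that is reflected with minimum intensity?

465 nm

Ray reflecting at the top interface goes from n = 1.159 toward n = 1.207: a half-wave phase shift.
Bottom surface (1.207 → 2.069): reflection off a higher-index medium gives a half-wave phase shift.
The two reflections carry the same phase change, so no net offset.
For minimum reflection here: 2 n t = (m + ½) λ.
λ = 2 n t / (m + ½). The sixth-longest wavelength is m = 5: λ = 2 × 1.207 × 1060 / 5.50 = 465 nm.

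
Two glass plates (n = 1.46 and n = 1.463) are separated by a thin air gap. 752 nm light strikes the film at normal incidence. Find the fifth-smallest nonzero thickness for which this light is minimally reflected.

1880 nm

At the upper boundary (n = 1.46 to n = 1.0) the reflected ray undergoes no phase shift.
Bottom surface (1.0 → 1.463): reflection off a higher-index medium gives a half-wave phase shift.
Exactly one π shift → a net half-wave offset.
With one net inversion, destructive interference in reflection requires 2 n t = m λ.
The fifth-smallest nonzero thickness corresponds to m = 5: t = m λ / (2 n) = 5.00 × 752 / (2 × 1.0) = 1880 nm.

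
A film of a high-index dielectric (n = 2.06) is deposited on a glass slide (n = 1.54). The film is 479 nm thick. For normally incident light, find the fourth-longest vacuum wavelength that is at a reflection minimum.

493 nm

At the upper boundary (n = 1.0 to n = 2.06) the reflected ray undergoes a half-wave phase shift.
Bottom surface (2.06 → 1.54): reflection off a lower-index medium gives no phase shift.
The two reflections differ by half a wavelength.
With one net inversion, destructive interference in reflection requires 2 n t = m λ.
λ = 2 n t / m. The fourth-longest wavelength is m = 4: λ = 2 × 2.06 × 479 / 4.00 = 493 nm.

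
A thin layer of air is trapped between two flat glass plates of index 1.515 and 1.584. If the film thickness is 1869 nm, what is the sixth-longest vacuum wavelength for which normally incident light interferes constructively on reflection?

Top surface (1.515 → 1.0): reflection off a lower-index medium gives no phase shift.
At the lower boundary (n = 1.0 to n = 1.584) the reflected ray undergoes a half-wave phase shift.
Net: one phase inversion between the two reflected rays.
With one net inversion, constructive interference in reflection requires 2 n t = (m + ½) λ.
λ = 2 n t / (m + ½). The sixth-longest wavelength is m = 5: λ = 2 × 1.0 × 1869 / 5.50 = 680 nm.

680 nm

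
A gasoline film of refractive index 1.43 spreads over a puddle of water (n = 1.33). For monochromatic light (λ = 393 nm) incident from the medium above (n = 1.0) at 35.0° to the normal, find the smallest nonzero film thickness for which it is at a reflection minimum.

Top surface (1.0 → 1.43): reflection off a higher-index medium gives a half-wave phase shift.
At the lower boundary (n = 1.43 to n = 1.33) the reflected ray undergoes no phase shift.
The two reflections differ by half a wavelength.
With one net inversion, destructive interference in reflection requires 2 n t cos θ_r = m λ.
Snell's law: 1.0 sin 35.0° = 1.43 sin θ_r → sin θ_r = 0.401, cos θ_r = 0.916.
Minimum nonzero at m = 1: t = λ / (2 n cos θ_r) = 393 / (2 × 1.43 × 0.916) = 150 nm.

150 nm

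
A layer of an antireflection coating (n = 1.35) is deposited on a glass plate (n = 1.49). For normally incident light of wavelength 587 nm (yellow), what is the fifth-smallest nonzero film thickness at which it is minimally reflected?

Ray reflecting at the top interface goes from n = 1.0 toward n = 1.35: a half-wave phase shift.
At the lower boundary (n = 1.35 to n = 1.49) the reflected ray undergoes a half-wave phase shift.
The two reflections carry the same phase change, so no net offset.
With no net inversion, destructive interference in reflection requires 2 n t = (m + ½) λ.
The fifth-smallest nonzero thickness corresponds to m = 4: t = (m + ½) λ / (2 n) = 4.50 × 587 / (2 × 1.35) = 978 nm.

978 nm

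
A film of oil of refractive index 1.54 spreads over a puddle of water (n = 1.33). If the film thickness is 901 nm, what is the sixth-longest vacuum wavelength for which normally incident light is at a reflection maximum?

Ray reflecting at the top interface goes from n = 1.0 toward n = 1.54: a half-wave phase shift.
Ray reflecting at the bottom interface goes from n = 1.54 toward n = 1.33: no phase shift.
Net: one phase inversion between the two reflected rays.
For maximum reflection here: 2 n t = (m + ½) λ.
λ = 2 n t / (m + ½). The sixth-longest wavelength is m = 5: λ = 2 × 1.54 × 901 / 5.50 = 505 nm.

505 nm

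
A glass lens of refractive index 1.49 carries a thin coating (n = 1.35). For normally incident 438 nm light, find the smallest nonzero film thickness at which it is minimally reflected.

81.1 nm

Ray reflecting at the top interface goes from n = 1.0 toward n = 1.35: a half-wave phase shift.
Bottom surface (1.35 → 1.49): reflection off a higher-index medium gives a half-wave phase shift.
The two reflections carry the same phase change, so no net offset.
So the condition for destructive reflection is 2 n t = (m + ½) λ.
Minimum at m = 0: t = λ / (4 n) = 438 / (4 × 1.35) = 81.1 nm.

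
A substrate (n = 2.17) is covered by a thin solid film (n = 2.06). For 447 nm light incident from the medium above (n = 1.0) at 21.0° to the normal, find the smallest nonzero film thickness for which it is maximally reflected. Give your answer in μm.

0.110 μm

Ray reflecting at the top interface goes from n = 1.0 toward n = 2.06: a half-wave phase shift.
Bottom surface (2.06 → 2.17): reflection off a higher-index medium gives a half-wave phase shift.
Net: no relative phase inversion (both shifts match).
So the condition for constructive reflection is 2 n t cos θ_r = m λ.
Snell's law: 1.0 sin 21.0° = 2.06 sin θ_r → sin θ_r = 0.174, cos θ_r = 0.985.
Minimum nonzero at m = 1: t = λ / (2 n cos θ_r) = 447 / (2 × 2.06 × 0.985) = 110 nm.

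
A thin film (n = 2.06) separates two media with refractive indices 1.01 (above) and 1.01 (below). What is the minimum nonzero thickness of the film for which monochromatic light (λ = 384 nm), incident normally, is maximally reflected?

Top surface (1.01 → 2.06): reflection off a higher-index medium gives a half-wave phase shift.
Ray reflecting at the bottom interface goes from n = 2.06 toward n = 1.01: no phase shift.
The two reflections differ by half a wavelength.
So the condition for constructive reflection is 2 n t = (m + ½) λ.
Minimum at m = 0: t = λ / (4 n) = 384 / (4 × 2.06) = 46.6 nm.

46.6 nm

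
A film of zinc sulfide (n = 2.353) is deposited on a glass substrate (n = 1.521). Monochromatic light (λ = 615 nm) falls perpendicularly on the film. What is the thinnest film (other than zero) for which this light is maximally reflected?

65.3 nm

At the upper boundary (n = 1.0 to n = 2.353) the reflected ray undergoes a half-wave phase shift.
Bottom surface (2.353 → 1.521): reflection off a lower-index medium gives no phase shift.
The two reflections differ by half a wavelength.
For strong reflection here: 2 n t = (m + ½) λ.
Minimum at m = 0: t = λ / (4 n) = 615 / (4 × 2.353) = 65.3 nm.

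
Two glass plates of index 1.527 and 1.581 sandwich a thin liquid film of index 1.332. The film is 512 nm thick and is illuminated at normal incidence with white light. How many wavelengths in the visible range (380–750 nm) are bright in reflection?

2

Ray reflecting at the top interface goes from n = 1.527 toward n = 1.332: no phase shift.
Ray reflecting at the bottom interface goes from n = 1.332 toward n = 1.581: a half-wave phase shift.
The two reflections differ by half a wavelength.
For maximum reflection here: 2 n t = (m + ½) λ.
λ = 2 n t / (m + ½) = 1364 / (m + ½) nm.
m=1: 909 nm (IR); m=2: 546 nm (visible); m=3: 390 nm (visible); m=4: 303 nm (UV).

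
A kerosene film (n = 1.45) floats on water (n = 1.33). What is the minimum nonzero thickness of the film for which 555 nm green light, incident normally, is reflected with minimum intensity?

At the upper boundary (n = 1.0 to n = 1.45) the reflected ray undergoes a half-wave phase shift.
Bottom surface (1.45 → 1.33): reflection off a lower-index medium gives no phase shift.
Exactly one π shift → a net half-wave offset.
For weak reflection here: 2 n t = m λ.
Minimum nonzero at m = 1: t = λ / (2 n) = 555 / (2 × 1.45) = 191 nm.

191 nm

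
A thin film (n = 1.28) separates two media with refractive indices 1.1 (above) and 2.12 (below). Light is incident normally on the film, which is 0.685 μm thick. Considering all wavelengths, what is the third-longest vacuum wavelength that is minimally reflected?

701 nm

Top surface (1.1 → 1.28): reflection off a higher-index medium gives a half-wave phase shift.
Bottom surface (1.28 → 2.12): reflection off a higher-index medium gives a half-wave phase shift.
Net: no relative phase inversion (both shifts match).
With no net inversion, destructive interference in reflection requires 2 n t = (m + ½) λ.
λ = 2 n t / (m + ½). The third-longest wavelength is m = 2: λ = 2 × 1.28 × 685 / 2.50 = 701 nm.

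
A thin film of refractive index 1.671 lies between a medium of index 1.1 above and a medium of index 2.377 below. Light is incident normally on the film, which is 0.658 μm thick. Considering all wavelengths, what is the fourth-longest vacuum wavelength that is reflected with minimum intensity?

Top surface (1.1 → 1.671): reflection off a higher-index medium gives a half-wave phase shift.
Bottom surface (1.671 → 2.377): reflection off a higher-index medium gives a half-wave phase shift.
Net: no relative phase inversion (both shifts match).
For dark reflection here: 2 n t = (m + ½) λ.
λ = 2 n t / (m + ½). The fourth-longest wavelength is m = 3: λ = 2 × 1.671 × 658 / 3.50 = 628 nm.

628 nm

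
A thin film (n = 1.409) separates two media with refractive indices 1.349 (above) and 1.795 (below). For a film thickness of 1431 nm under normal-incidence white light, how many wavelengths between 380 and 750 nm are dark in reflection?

Top surface (1.349 → 1.409): reflection off a higher-index medium gives a half-wave phase shift.
Ray reflecting at the bottom interface goes from n = 1.409 toward n = 1.795: a half-wave phase shift.
Net: no relative phase inversion (both shifts match).
So the condition for destructive reflection is 2 n t = (m + ½) λ.
λ = 2 n t / (m + ½) = 4033 / (m + ½) nm.
m=4: 896 nm (IR); m=5: 733 nm (visible); m=6: 620 nm (visible); m=7: 538 nm (visible); m=8: 474 nm (visible); m=9: 424 nm (visible); m=10: 384 nm (visible); m=11: 351 nm (UV).

6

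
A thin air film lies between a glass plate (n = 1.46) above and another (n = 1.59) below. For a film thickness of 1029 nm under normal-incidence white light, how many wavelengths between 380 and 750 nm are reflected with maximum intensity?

At the upper boundary (n = 1.46 to n = 1.0) the reflected ray undergoes no phase shift.
At the lower boundary (n = 1.0 to n = 1.59) the reflected ray undergoes a half-wave phase shift.
Exactly one π shift → a net half-wave offset.
With one net inversion, constructive interference in reflection requires 2 n t = (m + ½) λ.
λ = 2 n t / (m + ½) = 2058 / (m + ½) nm.
m=2: 823 nm (IR); m=3: 588 nm (visible); m=4: 457 nm (visible); m=5: 374 nm (UV).

2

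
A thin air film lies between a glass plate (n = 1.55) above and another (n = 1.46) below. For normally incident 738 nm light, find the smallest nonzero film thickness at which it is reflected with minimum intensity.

369 nm

At the upper boundary (n = 1.55 to n = 1.0) the reflected ray undergoes no phase shift.
At the lower boundary (n = 1.0 to n = 1.46) the reflected ray undergoes a half-wave phase shift.
Net: one phase inversion between the two reflected rays.
For weak reflection here: 2 n t = m λ.
Minimum nonzero at m = 1: t = λ / (2 n) = 738 / (2 × 1.0) = 369 nm.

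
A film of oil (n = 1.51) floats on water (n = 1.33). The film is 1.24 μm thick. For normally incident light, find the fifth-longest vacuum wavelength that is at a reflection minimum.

At the upper boundary (n = 1.0 to n = 1.51) the reflected ray undergoes a half-wave phase shift.
Bottom surface (1.51 → 1.33): reflection off a lower-index medium gives no phase shift.
The two reflections differ by half a wavelength.
With one net inversion, destructive interference in reflection requires 2 n t = m λ.
λ = 2 n t / m. The fifth-longest wavelength is m = 5: λ = 2 × 1.51 × 1240 / 5.00 = 749 nm.

749 nm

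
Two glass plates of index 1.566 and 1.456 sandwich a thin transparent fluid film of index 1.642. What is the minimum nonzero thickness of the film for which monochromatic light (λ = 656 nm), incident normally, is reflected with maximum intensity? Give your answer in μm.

0.0999 μm

At the upper boundary (n = 1.566 to n = 1.642) the reflected ray undergoes a half-wave phase shift.
Bottom surface (1.642 → 1.456): reflection off a lower-index medium gives no phase shift.
Net: one phase inversion between the two reflected rays.
With one net inversion, constructive interference in reflection requires 2 n t = (m + ½) λ.
Minimum at m = 0: t = λ / (4 n) = 656 / (4 × 1.642) = 99.9 nm.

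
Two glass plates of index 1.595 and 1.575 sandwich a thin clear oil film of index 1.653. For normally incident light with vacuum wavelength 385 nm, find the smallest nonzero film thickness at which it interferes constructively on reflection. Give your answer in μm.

Top surface (1.595 → 1.653): reflection off a higher-index medium gives a half-wave phase shift.
At the lower boundary (n = 1.653 to n = 1.575) the reflected ray undergoes no phase shift.
Exactly one π shift → a net half-wave offset.
For maximum reflection here: 2 n t = (m + ½) λ.
Minimum at m = 0: t = λ / (4 n) = 385 / (4 × 1.653) = 58.2 nm.

0.0582 μm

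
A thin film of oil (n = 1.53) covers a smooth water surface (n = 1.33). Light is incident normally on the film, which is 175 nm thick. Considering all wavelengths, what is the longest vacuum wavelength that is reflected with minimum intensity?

536 nm

At the upper boundary (n = 1.0 to n = 1.53) the reflected ray undergoes a half-wave phase shift.
Ray reflecting at the bottom interface goes from n = 1.53 toward n = 1.33: no phase shift.
The two reflections differ by half a wavelength.
For weak reflection here: 2 n t = m λ.
λ = 2 n t / m. The longest wavelength is m = 1: λ = 2 × 1.53 × 175 / 1.00 = 536 nm.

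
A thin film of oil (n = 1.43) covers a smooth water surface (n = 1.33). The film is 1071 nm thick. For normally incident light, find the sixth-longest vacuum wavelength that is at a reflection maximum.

At the upper boundary (n = 1.0 to n = 1.43) the reflected ray undergoes a half-wave phase shift.
Bottom surface (1.43 → 1.33): reflection off a lower-index medium gives no phase shift.
Net: one phase inversion between the two reflected rays.
With one net inversion, constructive interference in reflection requires 2 n t = (m + ½) λ.
λ = 2 n t / (m + ½). The sixth-longest wavelength is m = 5: λ = 2 × 1.43 × 1071 / 5.50 = 557 nm.

557 nm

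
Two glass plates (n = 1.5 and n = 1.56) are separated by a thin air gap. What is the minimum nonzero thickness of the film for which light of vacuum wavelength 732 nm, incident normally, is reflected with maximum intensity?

183 nm

Ray reflecting at the top interface goes from n = 1.5 toward n = 1.0: no phase shift.
At the lower boundary (n = 1.0 to n = 1.56) the reflected ray undergoes a half-wave phase shift.
Exactly one π shift → a net half-wave offset.
For strong reflection here: 2 n t = (m + ½) λ.
Minimum at m = 0: t = λ / (4 n) = 732 / (4 × 1.0) = 183 nm.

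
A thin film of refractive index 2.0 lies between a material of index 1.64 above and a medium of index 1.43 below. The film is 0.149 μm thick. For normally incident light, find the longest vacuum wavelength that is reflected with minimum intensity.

596 nm

At the upper boundary (n = 1.64 to n = 2.0) the reflected ray undergoes a half-wave phase shift.
Bottom surface (2.0 → 1.43): reflection off a lower-index medium gives no phase shift.
Net: one phase inversion between the two reflected rays.
With one net inversion, destructive interference in reflection requires 2 n t = m λ.
λ = 2 n t / m. The longest wavelength is m = 1: λ = 2 × 2.0 × 149 / 1.00 = 596 nm.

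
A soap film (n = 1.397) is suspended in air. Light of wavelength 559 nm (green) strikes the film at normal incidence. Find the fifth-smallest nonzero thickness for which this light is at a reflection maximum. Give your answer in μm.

0.900 μm

At the upper boundary (n = 1.0 to n = 1.397) the reflected ray undergoes a half-wave phase shift.
At the lower boundary (n = 1.397 to n = 1.0) the reflected ray undergoes no phase shift.
The two reflections differ by half a wavelength.
For bright reflection here: 2 n t = (m + ½) λ.
The fifth-smallest nonzero thickness corresponds to m = 4: t = (m + ½) λ / (2 n) = 4.50 × 559 / (2 × 1.397) = 900 nm.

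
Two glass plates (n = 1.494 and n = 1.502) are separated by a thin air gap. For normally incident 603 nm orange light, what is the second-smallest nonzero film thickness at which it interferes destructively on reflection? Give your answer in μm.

Ray reflecting at the top interface goes from n = 1.494 toward n = 1.0: no phase shift.
Ray reflecting at the bottom interface goes from n = 1.0 toward n = 1.502: a half-wave phase shift.
The two reflections differ by half a wavelength.
So the condition for destructive reflection is 2 n t = m λ.
The second-smallest nonzero thickness corresponds to m = 2: t = m λ / (2 n) = 2.00 × 603 / (2 × 1.0) = 603 nm.

0.603 μm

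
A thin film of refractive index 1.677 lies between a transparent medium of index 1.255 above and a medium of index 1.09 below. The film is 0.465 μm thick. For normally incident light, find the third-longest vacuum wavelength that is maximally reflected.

At the upper boundary (n = 1.255 to n = 1.677) the reflected ray undergoes a half-wave phase shift.
At the lower boundary (n = 1.677 to n = 1.09) the reflected ray undergoes no phase shift.
Exactly one π shift → a net half-wave offset.
With one net inversion, constructive interference in reflection requires 2 n t = (m + ½) λ.
λ = 2 n t / (m + ½). The third-longest wavelength is m = 2: λ = 2 × 1.677 × 465 / 2.50 = 624 nm.

624 nm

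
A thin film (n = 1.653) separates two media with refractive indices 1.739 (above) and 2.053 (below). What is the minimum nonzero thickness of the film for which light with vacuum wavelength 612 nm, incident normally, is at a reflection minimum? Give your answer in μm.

0.185 μm

Ray reflecting at the top interface goes from n = 1.739 toward n = 1.653: no phase shift.
Ray reflecting at the bottom interface goes from n = 1.653 toward n = 2.053: a half-wave phase shift.
Exactly one π shift → a net half-wave offset.
With one net inversion, destructive interference in reflection requires 2 n t = m λ.
Minimum nonzero at m = 1: t = λ / (2 n) = 612 / (2 × 1.653) = 185 nm.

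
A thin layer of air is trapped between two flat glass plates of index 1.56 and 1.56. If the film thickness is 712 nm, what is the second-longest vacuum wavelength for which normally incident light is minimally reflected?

712 nm

Top surface (1.56 → 1.0): reflection off a lower-index medium gives no phase shift.
At the lower boundary (n = 1.0 to n = 1.56) the reflected ray undergoes a half-wave phase shift.
The two reflections differ by half a wavelength.
For dark reflection here: 2 n t = m λ.
λ = 2 n t / m. The second-longest wavelength is m = 2: λ = 2 × 1.0 × 712 / 2.00 = 712 nm.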